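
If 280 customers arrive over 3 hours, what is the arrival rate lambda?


lambda = total arrivals / time = 280 / 3 = 93.33 per hour

93.33 per hour


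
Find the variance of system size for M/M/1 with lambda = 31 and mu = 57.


rho = 31/57; Var(N) = rho/(1-rho)^2 = 2.61

2.61


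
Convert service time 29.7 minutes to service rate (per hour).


mu = 60 / avg_service_time = 60 / 29.7 = 2.02 per hour

2.02 per hour


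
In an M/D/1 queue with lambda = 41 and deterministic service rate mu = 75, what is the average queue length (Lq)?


M/D/1: Lq = rho^2 / (2*(1-rho)) where rho = 41/75; Lq = 0.33

0.33


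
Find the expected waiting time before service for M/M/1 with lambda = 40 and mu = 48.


rho = 40/48; Wq = rho/(mu - lambda) = 0.1042 hours

0.1042 hours


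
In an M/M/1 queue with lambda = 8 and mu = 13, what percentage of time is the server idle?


Idle fraction = (1 - rho) * 100 = (1 - 8/13) * 100 = 38.5%

38.5%


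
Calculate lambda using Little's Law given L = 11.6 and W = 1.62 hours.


lambda = L / W = 11.6 / 1.62 = 7.16 per hour

7.16 per hour


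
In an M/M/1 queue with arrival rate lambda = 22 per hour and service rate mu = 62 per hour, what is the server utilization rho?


rho = lambda/mu = 22/62 = 0.3548

0.3548


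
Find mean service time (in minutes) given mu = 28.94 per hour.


Mean service time = 60/mu = 60/28.94 = 2.07 minutes

2.07 minutes


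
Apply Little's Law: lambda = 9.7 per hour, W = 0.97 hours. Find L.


L = lambda * W = 9.7 * 0.97 = 9.41

9.41


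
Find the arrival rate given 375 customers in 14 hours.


lambda = total arrivals / time = 375 / 14 = 26.79 per hour

26.79 per hour


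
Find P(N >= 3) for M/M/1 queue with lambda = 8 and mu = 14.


P(N >= 3) = rho^3 = (8/14)^3 = 0.1866

0.1866


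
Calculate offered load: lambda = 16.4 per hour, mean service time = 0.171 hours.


Offered load a = lambda * E[S] = 16.4 * 0.171 = 2.8 Erlangs

2.8 Erlangs


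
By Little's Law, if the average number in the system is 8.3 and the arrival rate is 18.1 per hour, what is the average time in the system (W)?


W = L / lambda = 8.3 / 18.1 = 0.4586 hours

0.4586 hours


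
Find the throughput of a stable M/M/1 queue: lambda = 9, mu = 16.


For a stable queue (lambda < mu), throughput = lambda = 9 per hour

9 per hour


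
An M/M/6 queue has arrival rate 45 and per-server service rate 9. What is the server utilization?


rho = lambda/(c*mu) = 45/(6*9) = 0.8333

0.8333


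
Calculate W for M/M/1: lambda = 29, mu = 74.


W = 1/(mu - lambda) = 1/(74 - 29) = 0.0222 hours

0.0222 hours


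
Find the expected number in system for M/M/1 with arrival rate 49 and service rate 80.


rho = 49/80; L = rho/(1-rho) = 1.58

1.58


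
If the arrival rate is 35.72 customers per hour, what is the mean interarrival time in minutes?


Mean interarrival time = 60/lambda = 60/35.72 = 1.68 minutes

1.68 minutes


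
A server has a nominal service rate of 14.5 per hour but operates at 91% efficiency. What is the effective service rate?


Effective rate = mu * efficiency = 14.5 * 0.91 = 13.2 per hour

13.2 per hour


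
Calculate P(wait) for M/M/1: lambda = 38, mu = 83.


P(wait) = rho = lambda/mu = 38/83 = 0.4578

0.4578


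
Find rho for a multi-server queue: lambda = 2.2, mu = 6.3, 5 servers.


rho = lambda / (c * mu) = 2.2 / (5 * 6.3) = 0.0698

0.0698


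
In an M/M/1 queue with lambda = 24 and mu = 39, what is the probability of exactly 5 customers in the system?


rho = 24/39; P(n) = (1-rho)*rho^n = (1-24/39)*(24/39)^5 = 0.0339

0.0339


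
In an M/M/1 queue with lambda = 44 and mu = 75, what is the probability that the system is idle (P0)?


P0 = 1 - rho = 1 - 44/75 = 0.4133

0.4133


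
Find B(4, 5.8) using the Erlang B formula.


B(N,A) = (A^N/N!) / sum(A^k/k!, k=0..N) with N=4, A=5.8 = 0.4565

0.4565


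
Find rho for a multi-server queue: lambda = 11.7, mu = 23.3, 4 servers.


rho = lambda / (c * mu) = 11.7 / (4 * 23.3) = 0.1255

0.1255


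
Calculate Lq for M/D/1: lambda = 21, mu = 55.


M/D/1: Lq = rho^2 / (2*(1-rho)) where rho = 21/55; Lq = 0.12

0.12


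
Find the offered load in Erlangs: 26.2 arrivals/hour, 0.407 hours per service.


Offered load a = lambda * E[S] = 26.2 * 0.407 = 10.66 Erlangs

10.66 Erlangs


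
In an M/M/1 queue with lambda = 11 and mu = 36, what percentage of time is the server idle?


Idle fraction = (1 - rho) * 100 = (1 - 11/36) * 100 = 69.4%

69.4%


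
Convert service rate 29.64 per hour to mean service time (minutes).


Mean service time = 60/mu = 60/29.64 = 2.02 minutes

2.02 minutes


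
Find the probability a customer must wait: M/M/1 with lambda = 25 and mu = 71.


P(wait) = rho = lambda/mu = 25/71 = 0.3521

0.3521


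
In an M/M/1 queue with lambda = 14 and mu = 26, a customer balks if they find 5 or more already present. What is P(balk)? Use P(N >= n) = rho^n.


P(N >= 5) = rho^5 = (14/26)^5 = 0.0453

0.0453


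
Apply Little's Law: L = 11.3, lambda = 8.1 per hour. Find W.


W = L / lambda = 11.3 / 8.1 = 1.3951 hours

1.3951 hours


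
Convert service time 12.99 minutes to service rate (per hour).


mu = 60 / avg_service_time = 60 / 12.99 = 4.62 per hour

4.62 per hour


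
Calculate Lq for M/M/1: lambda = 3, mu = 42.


rho = 3/42; Lq = rho^2/(1-rho) = 0.01

0.01


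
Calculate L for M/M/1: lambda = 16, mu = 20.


rho = 16/20; L = rho/(1-rho) = 4.0

4.0


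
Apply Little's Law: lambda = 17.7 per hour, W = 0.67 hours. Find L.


L = lambda * W = 17.7 * 0.67 = 11.86

11.86


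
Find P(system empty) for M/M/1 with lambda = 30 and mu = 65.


P0 = 1 - rho = 1 - 30/65 = 0.5385

0.5385


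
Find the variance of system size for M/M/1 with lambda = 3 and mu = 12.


rho = 3/12; Var(N) = rho/(1-rho)^2 = 0.44

0.44


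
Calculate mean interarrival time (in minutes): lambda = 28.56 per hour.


Mean interarrival time = 60/lambda = 60/28.56 = 2.1 minutes

2.1 minutes


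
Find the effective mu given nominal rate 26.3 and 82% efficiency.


Effective rate = mu * efficiency = 26.3 * 0.82 = 21.57 per hour

21.57 per hour


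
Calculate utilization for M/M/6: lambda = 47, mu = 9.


rho = lambda/(c*mu) = 47/(6*9) = 0.8704

0.8704


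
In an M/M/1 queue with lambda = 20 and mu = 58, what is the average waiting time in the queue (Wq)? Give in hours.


rho = 20/58; Wq = rho/(mu - lambda) = 0.0091 hours

0.0091 hours


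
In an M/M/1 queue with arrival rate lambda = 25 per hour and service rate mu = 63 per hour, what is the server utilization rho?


rho = lambda/mu = 25/63 = 0.3968

0.3968


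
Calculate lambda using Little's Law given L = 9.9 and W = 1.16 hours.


lambda = L / W = 9.9 / 1.16 = 8.53 per hour

8.53 per hour


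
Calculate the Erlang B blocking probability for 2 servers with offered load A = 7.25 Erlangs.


B(N,A) = (A^N/N!) / sum(A^k/k!, k=0..N) with N=2, A=7.25 = 0.7611

0.7611


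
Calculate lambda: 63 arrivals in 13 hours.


lambda = total arrivals / time = 63 / 13 = 4.85 per hour

4.85 per hour


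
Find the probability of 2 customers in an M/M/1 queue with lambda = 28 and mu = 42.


rho = 28/42; P(n) = (1-rho)*rho^n = (1-28/42)*(28/42)^2 = 0.1481

0.1481


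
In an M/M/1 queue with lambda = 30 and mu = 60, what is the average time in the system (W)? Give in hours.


W = 1/(mu - lambda) = 1/(60 - 30) = 0.0333 hours

0.0333 hours


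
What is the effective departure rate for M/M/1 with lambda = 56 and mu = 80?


For a stable queue (lambda < mu), throughput = lambda = 56 per hour

56 per hour


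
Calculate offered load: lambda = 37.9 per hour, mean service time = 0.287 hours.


Offered load a = lambda * E[S] = 37.9 * 0.287 = 10.88 Erlangs

10.88 Erlangs


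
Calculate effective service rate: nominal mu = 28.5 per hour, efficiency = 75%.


Effective rate = mu * efficiency = 28.5 * 0.75 = 21.38 per hour

21.38 per hour


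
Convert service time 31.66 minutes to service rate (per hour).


mu = 60 / avg_service_time = 60 / 31.66 = 1.9 per hour

1.9 per hour


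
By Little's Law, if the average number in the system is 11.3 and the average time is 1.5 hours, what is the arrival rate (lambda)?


lambda = L / W = 11.3 / 1.5 = 7.53 per hour

7.53 per hour


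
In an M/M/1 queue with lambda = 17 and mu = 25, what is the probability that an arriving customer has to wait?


P(wait) = rho = lambda/mu = 17/25 = 0.68

0.68


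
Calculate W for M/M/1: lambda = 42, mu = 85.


W = 1/(mu - lambda) = 1/(85 - 42) = 0.0233 hours

0.0233 hours


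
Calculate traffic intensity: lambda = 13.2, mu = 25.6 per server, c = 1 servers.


rho = lambda / (c * mu) = 13.2 / (1 * 25.6) = 0.5156

0.5156


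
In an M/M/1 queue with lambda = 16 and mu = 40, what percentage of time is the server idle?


Idle fraction = (1 - rho) * 100 = (1 - 16/40) * 100 = 60.0%

60.0%


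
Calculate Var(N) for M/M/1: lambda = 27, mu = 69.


rho = 27/69; Var(N) = rho/(1-rho)^2 = 1.06

1.06


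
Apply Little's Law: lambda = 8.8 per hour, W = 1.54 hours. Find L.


L = lambda * W = 8.8 * 1.54 = 13.55

13.55


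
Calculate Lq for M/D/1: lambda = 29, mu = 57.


M/D/1: Lq = rho^2 / (2*(1-rho)) where rho = 29/57; Lq = 0.26

0.26


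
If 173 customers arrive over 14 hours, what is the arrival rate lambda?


lambda = total arrivals / time = 173 / 14 = 12.36 per hour

12.36 per hour


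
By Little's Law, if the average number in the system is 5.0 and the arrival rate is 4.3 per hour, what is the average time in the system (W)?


W = L / lambda = 5.0 / 4.3 = 1.1628 hours

1.1628 hours


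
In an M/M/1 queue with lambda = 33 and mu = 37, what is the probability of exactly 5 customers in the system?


rho = 33/37; P(n) = (1-rho)*rho^n = (1-33/37)*(33/37)^5 = 0.061

0.061


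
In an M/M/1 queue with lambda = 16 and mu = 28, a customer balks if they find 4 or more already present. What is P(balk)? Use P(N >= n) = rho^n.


P(N >= 4) = rho^4 = (16/28)^4 = 0.1066

0.1066


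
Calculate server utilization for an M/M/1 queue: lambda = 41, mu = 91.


rho = lambda/mu = 41/91 = 0.4505

0.4505


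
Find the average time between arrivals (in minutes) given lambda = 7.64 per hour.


Mean interarrival time = 60/lambda = 60/7.64 = 7.85 minutes

7.85 minutes


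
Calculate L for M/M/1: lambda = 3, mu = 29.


rho = 3/29; L = rho/(1-rho) = 0.12

0.12


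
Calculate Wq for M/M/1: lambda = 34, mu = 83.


rho = 34/83; Wq = rho/(mu - lambda) = 0.0084 hours

0.0084 hours


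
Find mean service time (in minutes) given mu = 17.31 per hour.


Mean service time = 60/mu = 60/17.31 = 3.47 minutes

3.47 minutes


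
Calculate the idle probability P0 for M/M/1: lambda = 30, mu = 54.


P0 = 1 - rho = 1 - 30/54 = 0.4444

0.4444


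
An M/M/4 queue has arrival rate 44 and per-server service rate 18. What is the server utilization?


rho = lambda/(c*mu) = 44/(4*18) = 0.6111

0.6111


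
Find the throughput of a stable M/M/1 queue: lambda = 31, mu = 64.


For a stable queue (lambda < mu), throughput = lambda = 31 per hour

31 per hour


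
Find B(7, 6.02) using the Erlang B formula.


B(N,A) = (A^N/N!) / sum(A^k/k!, k=0..N) with N=7, A=6.02 = 0.1864

0.1864


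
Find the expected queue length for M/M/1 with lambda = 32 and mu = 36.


rho = 32/36; Lq = rho^2/(1-rho) = 7.11

7.11


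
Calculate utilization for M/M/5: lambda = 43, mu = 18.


rho = lambda/(c*mu) = 43/(5*18) = 0.4778

0.4778


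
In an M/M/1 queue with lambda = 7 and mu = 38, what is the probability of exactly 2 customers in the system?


rho = 7/38; P(n) = (1-rho)*rho^n = (1-7/38)*(7/38)^2 = 0.0277

0.0277


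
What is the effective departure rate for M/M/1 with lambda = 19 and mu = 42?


For a stable queue (lambda < mu), throughput = lambda = 19 per hour

19 per hour


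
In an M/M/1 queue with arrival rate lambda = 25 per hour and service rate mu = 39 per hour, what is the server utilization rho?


rho = lambda/mu = 25/39 = 0.641

0.641


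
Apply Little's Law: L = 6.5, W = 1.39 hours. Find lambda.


lambda = L / W = 6.5 / 1.39 = 4.68 per hour

4.68 per hour


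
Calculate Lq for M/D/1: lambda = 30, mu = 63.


M/D/1: Lq = rho^2 / (2*(1-rho)) where rho = 30/63; Lq = 0.22

0.22


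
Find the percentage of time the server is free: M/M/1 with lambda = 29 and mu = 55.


Idle fraction = (1 - rho) * 100 = (1 - 29/55) * 100 = 47.3%

47.3%


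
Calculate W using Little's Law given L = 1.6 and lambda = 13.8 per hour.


W = L / lambda = 1.6 / 13.8 = 0.1159 hours

0.1159 hours


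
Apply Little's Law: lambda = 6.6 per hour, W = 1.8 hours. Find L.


L = lambda * W = 6.6 * 1.8 = 11.88

11.88


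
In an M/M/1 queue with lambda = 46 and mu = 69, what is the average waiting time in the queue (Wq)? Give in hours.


rho = 46/69; Wq = rho/(mu - lambda) = 0.029 hours

0.029 hours


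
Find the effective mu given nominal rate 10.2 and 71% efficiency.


Effective rate = mu * efficiency = 10.2 * 0.71 = 7.24 per hour

7.24 per hour


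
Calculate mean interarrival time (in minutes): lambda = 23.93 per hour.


Mean interarrival time = 60/lambda = 60/23.93 = 2.51 minutes

2.51 minutes


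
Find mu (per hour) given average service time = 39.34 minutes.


mu = 60 / avg_service_time = 60 / 39.34 = 1.53 per hour

1.53 per hour


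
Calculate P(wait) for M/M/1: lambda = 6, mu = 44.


P(wait) = rho = lambda/mu = 6/44 = 0.1364

0.1364


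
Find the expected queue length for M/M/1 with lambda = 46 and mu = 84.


rho = 46/84; Lq = rho^2/(1-rho) = 0.66

0.66


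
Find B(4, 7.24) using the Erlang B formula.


B(N,A) = (A^N/N!) / sum(A^k/k!, k=0..N) with N=4, A=7.24 = 0.5396

0.5396


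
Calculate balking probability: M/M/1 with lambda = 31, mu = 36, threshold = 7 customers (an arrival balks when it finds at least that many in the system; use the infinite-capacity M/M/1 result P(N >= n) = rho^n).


P(N >= 7) = rho^7 = (31/36)^7 = 0.3511

0.3511


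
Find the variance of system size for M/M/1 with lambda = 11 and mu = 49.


rho = 11/49; Var(N) = rho/(1-rho)^2 = 0.37

0.37


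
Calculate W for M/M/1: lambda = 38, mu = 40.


W = 1/(mu - lambda) = 1/(40 - 38) = 0.5 hours

0.5 hours


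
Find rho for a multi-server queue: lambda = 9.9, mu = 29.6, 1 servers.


rho = lambda / (c * mu) = 9.9 / (1 * 29.6) = 0.3345

0.3345


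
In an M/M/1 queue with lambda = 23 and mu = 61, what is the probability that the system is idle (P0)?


P0 = 1 - rho = 1 - 23/61 = 0.623

0.623


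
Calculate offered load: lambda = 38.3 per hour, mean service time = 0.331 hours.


Offered load a = lambda * E[S] = 38.3 * 0.331 = 12.68 Erlangs

12.68 Erlangs


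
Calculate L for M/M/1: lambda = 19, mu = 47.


rho = 19/47; L = rho/(1-rho) = 0.68

0.68


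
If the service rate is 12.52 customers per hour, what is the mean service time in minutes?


Mean service time = 60/mu = 60/12.52 = 4.79 minutes

4.79 minutes


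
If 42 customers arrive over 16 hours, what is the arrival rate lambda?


lambda = total arrivals / time = 42 / 16 = 2.63 per hour

2.63 per hour


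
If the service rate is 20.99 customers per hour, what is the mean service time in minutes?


Mean service time = 60/mu = 60/20.99 = 2.86 minutes

2.86 minutes


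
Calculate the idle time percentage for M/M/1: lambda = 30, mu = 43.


Idle fraction = (1 - rho) * 100 = (1 - 30/43) * 100 = 30.2%

30.2%


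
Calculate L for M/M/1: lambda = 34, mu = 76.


rho = 34/76; L = rho/(1-rho) = 0.81

0.81


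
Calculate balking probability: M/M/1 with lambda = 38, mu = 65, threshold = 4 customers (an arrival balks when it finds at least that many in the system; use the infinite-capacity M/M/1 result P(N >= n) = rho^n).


P(N >= 4) = rho^4 = (38/65)^4 = 0.1168

0.1168


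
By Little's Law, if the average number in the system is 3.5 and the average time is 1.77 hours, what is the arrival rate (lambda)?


lambda = L / W = 3.5 / 1.77 = 1.98 per hour

1.98 per hour


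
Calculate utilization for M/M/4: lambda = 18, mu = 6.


rho = lambda/(c*mu) = 18/(4*6) = 0.75

0.75


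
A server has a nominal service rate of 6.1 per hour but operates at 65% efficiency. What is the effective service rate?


Effective rate = mu * efficiency = 6.1 * 0.65 = 3.97 per hour

3.97 per hour


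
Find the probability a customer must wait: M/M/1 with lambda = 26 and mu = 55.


P(wait) = rho = lambda/mu = 26/55 = 0.4727

0.4727


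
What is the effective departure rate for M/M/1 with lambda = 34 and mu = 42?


For a stable queue (lambda < mu), throughput = lambda = 34 per hour

34 per hour


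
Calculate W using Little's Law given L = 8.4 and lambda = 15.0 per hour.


W = L / lambda = 8.4 / 15.0 = 0.56 hours

0.56 hours


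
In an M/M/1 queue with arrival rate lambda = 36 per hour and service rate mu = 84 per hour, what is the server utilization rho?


rho = lambda/mu = 36/84 = 0.4286

0.4286


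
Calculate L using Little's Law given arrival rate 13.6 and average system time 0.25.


L = lambda * W = 13.6 * 0.25 = 3.4

3.4


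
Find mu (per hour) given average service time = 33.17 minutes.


mu = 60 / avg_service_time = 60 / 33.17 = 1.81 per hour

1.81 per hour


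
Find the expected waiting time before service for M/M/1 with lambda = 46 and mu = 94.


rho = 46/94; Wq = rho/(mu - lambda) = 0.0102 hours

0.0102 hours


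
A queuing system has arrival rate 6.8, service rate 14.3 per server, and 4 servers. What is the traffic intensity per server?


rho = lambda / (c * mu) = 6.8 / (4 * 14.3) = 0.1189

0.1189


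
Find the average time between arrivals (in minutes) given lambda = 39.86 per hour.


Mean interarrival time = 60/lambda = 60/39.86 = 1.51 minutes

1.51 minutes


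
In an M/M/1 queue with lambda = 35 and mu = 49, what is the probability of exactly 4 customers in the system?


rho = 35/49; P(n) = (1-rho)*rho^n = (1-35/49)*(35/49)^4 = 0.0744

0.0744


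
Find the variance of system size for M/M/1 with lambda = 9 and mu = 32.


rho = 9/32; Var(N) = rho/(1-rho)^2 = 0.54

0.54


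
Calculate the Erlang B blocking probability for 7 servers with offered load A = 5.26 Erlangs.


B(N,A) = (A^N/N!) / sum(A^k/k!, k=0..N) with N=7, A=5.26 = 0.137

0.137


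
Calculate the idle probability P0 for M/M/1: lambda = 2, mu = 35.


P0 = 1 - rho = 1 - 2/35 = 0.9429

0.9429


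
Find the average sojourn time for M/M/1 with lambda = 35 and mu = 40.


W = 1/(mu - lambda) = 1/(40 - 35) = 0.2 hours

0.2 hours


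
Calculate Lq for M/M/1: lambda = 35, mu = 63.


rho = 35/63; Lq = rho^2/(1-rho) = 0.69

0.69


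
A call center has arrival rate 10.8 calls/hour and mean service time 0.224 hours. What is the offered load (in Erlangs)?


Offered load a = lambda * E[S] = 10.8 * 0.224 = 2.42 Erlangs

2.42 Erlangs


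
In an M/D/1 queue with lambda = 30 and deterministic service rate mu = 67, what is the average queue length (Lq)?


M/D/1: Lq = rho^2 / (2*(1-rho)) where rho = 30/67; Lq = 0.18

0.18


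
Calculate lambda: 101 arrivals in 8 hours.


lambda = total arrivals / time = 101 / 8 = 12.63 per hour

12.63 per hour


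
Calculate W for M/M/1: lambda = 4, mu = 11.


W = 1/(mu - lambda) = 1/(11 - 4) = 0.1429 hours

0.1429 hours


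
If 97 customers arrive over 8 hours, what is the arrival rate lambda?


lambda = total arrivals / time = 97 / 8 = 12.13 per hour

12.13 per hour


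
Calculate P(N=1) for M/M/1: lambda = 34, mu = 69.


rho = 34/69; P(n) = (1-rho)*rho^n = (1-34/69)*(34/69)^1 = 0.2499

0.2499


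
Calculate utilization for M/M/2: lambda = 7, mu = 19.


rho = lambda/(c*mu) = 7/(2*19) = 0.1842

0.1842


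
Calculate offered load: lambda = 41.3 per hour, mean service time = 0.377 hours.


Offered load a = lambda * E[S] = 41.3 * 0.377 = 15.57 Erlangs

15.57 Erlangs


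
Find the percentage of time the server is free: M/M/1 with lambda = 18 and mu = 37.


Idle fraction = (1 - rho) * 100 = (1 - 18/37) * 100 = 51.4%

51.4%


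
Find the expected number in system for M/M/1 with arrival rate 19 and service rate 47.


rho = 19/47; L = rho/(1-rho) = 0.68

0.68


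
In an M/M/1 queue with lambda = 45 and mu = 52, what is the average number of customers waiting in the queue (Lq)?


rho = 45/52; Lq = rho^2/(1-rho) = 5.56

5.56


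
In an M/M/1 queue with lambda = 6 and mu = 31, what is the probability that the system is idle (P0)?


P0 = 1 - rho = 1 - 6/31 = 0.8065

0.8065


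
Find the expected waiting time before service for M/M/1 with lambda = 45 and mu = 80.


rho = 45/80; Wq = rho/(mu - lambda) = 0.0161 hours

0.0161 hours


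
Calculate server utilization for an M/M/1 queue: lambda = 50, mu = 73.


rho = lambda/mu = 50/73 = 0.6849

0.6849


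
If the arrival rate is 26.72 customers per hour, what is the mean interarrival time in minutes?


Mean interarrival time = 60/lambda = 60/26.72 = 2.25 minutes

2.25 minutes


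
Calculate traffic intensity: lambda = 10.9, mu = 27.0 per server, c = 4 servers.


rho = lambda / (c * mu) = 10.9 / (4 * 27.0) = 0.1009

0.1009


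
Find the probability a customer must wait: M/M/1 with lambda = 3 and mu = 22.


P(wait) = rho = lambda/mu = 3/22 = 0.1364

0.1364


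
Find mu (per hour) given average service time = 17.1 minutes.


mu = 60 / avg_service_time = 60 / 17.1 = 3.51 per hour

3.51 per hour


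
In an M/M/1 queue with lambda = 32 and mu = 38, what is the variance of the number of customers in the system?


rho = 32/38; Var(N) = rho/(1-rho)^2 = 33.78

33.78


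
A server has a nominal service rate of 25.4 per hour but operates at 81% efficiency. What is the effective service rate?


Effective rate = mu * efficiency = 25.4 * 0.81 = 20.57 per hour

20.57 per hour


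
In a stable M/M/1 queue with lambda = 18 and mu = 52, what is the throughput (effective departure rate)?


For a stable queue (lambda < mu), throughput = lambda = 18 per hour

18 per hour


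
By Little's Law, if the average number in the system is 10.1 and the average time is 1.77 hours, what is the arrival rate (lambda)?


lambda = L / W = 10.1 / 1.77 = 5.71 per hour

5.71 per hour


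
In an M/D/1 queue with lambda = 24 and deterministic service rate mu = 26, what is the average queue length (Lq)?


M/D/1: Lq = rho^2 / (2*(1-rho)) where rho = 24/26; Lq = 5.54

5.54


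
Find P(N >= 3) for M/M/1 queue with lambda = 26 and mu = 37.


P(N >= 3) = rho^3 = (26/37)^3 = 0.347

0.347


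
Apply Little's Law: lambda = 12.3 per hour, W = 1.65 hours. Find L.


L = lambda * W = 12.3 * 1.65 = 20.3

20.3


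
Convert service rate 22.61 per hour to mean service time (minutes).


Mean service time = 60/mu = 60/22.61 = 2.65 minutes

2.65 minutes


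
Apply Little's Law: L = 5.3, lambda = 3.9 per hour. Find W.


W = L / lambda = 5.3 / 3.9 = 1.359 hours

1.359 hours


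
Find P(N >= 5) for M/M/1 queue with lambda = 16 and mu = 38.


P(N >= 5) = rho^5 = (16/38)^5 = 0.0132

0.0132


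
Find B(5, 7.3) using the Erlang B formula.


B(N,A) = (A^N/N!) / sum(A^k/k!, k=0..N) with N=5, A=7.3 = 0.442

0.442


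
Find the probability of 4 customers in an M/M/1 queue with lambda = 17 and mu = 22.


rho = 17/22; P(n) = (1-rho)*rho^n = (1-17/22)*(17/22)^4 = 0.081

0.081


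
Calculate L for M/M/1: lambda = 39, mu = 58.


rho = 39/58; L = rho/(1-rho) = 2.05

2.05


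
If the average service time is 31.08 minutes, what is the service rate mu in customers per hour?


mu = 60 / avg_service_time = 60 / 31.08 = 1.93 per hour

1.93 per hour


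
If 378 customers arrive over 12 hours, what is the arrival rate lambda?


lambda = total arrivals / time = 378 / 12 = 31.5 per hour

31.5 per hour


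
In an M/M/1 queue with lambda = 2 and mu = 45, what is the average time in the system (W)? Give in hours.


W = 1/(mu - lambda) = 1/(45 - 2) = 0.0233 hours

0.0233 hours


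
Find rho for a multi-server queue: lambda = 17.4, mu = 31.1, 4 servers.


rho = lambda / (c * mu) = 17.4 / (4 * 31.1) = 0.1399

0.1399


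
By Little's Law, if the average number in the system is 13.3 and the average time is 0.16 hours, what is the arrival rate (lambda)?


lambda = L / W = 13.3 / 0.16 = 83.13 per hour

83.13 per hour


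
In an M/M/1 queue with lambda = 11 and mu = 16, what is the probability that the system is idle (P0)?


P0 = 1 - rho = 1 - 11/16 = 0.3125

0.3125


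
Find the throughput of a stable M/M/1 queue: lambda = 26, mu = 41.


For a stable queue (lambda < mu), throughput = lambda = 26 per hour

26 per hour


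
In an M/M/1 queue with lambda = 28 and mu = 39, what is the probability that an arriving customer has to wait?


P(wait) = rho = lambda/mu = 28/39 = 0.7179

0.7179


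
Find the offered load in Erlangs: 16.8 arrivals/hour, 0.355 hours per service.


Offered load a = lambda * E[S] = 16.8 * 0.355 = 5.96 Erlangs

5.96 Erlangs


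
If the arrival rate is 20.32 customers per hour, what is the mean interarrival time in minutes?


Mean interarrival time = 60/lambda = 60/20.32 = 2.95 minutes

2.95 minutes


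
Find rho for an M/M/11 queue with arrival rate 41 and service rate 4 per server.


rho = lambda/(c*mu) = 41/(11*4) = 0.9318

0.9318


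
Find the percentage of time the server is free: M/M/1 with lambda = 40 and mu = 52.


Idle fraction = (1 - rho) * 100 = (1 - 40/52) * 100 = 23.1%

23.1%


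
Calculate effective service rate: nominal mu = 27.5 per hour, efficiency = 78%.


Effective rate = mu * efficiency = 27.5 * 0.78 = 21.45 per hour

21.45 per hour


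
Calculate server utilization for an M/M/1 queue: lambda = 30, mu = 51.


rho = lambda/mu = 30/51 = 0.5882

0.5882


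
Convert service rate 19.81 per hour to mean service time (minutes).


Mean service time = 60/mu = 60/19.81 = 3.03 minutes

3.03 minutes


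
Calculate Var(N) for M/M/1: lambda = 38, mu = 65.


rho = 38/65; Var(N) = rho/(1-rho)^2 = 3.39

3.39


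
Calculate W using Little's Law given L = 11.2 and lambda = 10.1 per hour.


W = L / lambda = 11.2 / 10.1 = 1.1089 hours

1.1089 hours


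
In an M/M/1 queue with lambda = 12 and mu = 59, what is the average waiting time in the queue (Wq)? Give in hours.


rho = 12/59; Wq = rho/(mu - lambda) = 0.0043 hours

0.0043 hours


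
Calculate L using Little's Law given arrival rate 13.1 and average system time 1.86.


L = lambda * W = 13.1 * 1.86 = 24.37

24.37


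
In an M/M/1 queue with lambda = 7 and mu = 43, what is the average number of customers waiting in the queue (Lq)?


rho = 7/43; Lq = rho^2/(1-rho) = 0.03

0.03


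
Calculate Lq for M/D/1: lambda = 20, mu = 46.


M/D/1: Lq = rho^2 / (2*(1-rho)) where rho = 20/46; Lq = 0.17

0.17


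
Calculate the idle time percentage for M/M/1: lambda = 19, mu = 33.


Idle fraction = (1 - rho) * 100 = (1 - 19/33) * 100 = 42.4%

42.4%


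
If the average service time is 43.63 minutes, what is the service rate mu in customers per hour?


mu = 60 / avg_service_time = 60 / 43.63 = 1.38 per hour

1.38 per hour


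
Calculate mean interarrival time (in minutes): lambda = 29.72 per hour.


Mean interarrival time = 60/lambda = 60/29.72 = 2.02 minutes

2.02 minutes


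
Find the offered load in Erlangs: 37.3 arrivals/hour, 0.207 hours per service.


Offered load a = lambda * E[S] = 37.3 * 0.207 = 7.72 Erlangs

7.72 Erlangs


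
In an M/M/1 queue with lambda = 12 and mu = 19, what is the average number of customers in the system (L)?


rho = 12/19; L = rho/(1-rho) = 1.71

1.71


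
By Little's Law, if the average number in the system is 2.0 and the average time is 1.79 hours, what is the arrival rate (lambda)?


lambda = L / W = 2.0 / 1.79 = 1.12 per hour

1.12 per hour


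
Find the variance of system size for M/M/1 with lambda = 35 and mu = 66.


rho = 35/66; Var(N) = rho/(1-rho)^2 = 2.4

2.4


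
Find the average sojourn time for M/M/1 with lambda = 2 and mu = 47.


W = 1/(mu - lambda) = 1/(47 - 2) = 0.0222 hours

0.0222 hours


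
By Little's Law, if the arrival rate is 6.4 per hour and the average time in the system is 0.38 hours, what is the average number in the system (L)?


L = lambda * W = 6.4 * 0.38 = 2.43

2.43


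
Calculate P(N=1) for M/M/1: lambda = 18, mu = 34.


rho = 18/34; P(n) = (1-rho)*rho^n = (1-18/34)*(18/34)^1 = 0.2491

0.2491


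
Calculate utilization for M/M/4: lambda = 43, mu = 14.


rho = lambda/(c*mu) = 43/(4*14) = 0.7679

0.7679


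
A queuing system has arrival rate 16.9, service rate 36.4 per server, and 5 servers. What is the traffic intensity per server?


rho = lambda / (c * mu) = 16.9 / (5 * 36.4) = 0.0929

0.0929


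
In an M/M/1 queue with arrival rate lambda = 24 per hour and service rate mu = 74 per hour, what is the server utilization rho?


rho = lambda/mu = 24/74 = 0.3243

0.3243


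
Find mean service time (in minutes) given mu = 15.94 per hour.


Mean service time = 60/mu = 60/15.94 = 3.76 minutes

3.76 minutes


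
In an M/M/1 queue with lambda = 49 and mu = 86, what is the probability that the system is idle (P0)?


P0 = 1 - rho = 1 - 49/86 = 0.4302

0.4302


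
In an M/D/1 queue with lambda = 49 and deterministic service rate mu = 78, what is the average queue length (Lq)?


M/D/1: Lq = rho^2 / (2*(1-rho)) where rho = 49/78; Lq = 0.53

0.53


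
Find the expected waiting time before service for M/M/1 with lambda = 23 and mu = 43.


rho = 23/43; Wq = rho/(mu - lambda) = 0.0267 hours

0.0267 hours


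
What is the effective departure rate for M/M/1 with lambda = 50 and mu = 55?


For a stable queue (lambda < mu), throughput = lambda = 50 per hour

50 per hour


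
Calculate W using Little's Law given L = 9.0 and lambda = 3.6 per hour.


W = L / lambda = 9.0 / 3.6 = 2.5 hours

2.5 hours


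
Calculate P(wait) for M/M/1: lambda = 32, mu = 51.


P(wait) = rho = lambda/mu = 32/51 = 0.6275

0.6275


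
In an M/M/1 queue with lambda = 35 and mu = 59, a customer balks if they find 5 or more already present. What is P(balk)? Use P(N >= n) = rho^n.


P(N >= 5) = rho^5 = (35/59)^5 = 0.0735

0.0735


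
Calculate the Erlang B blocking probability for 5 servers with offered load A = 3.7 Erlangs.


B(N,A) = (A^N/N!) / sum(A^k/k!, k=0..N) with N=5, A=3.7 = 0.1721

0.1721


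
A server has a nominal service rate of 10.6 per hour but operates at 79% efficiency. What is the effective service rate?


Effective rate = mu * efficiency = 10.6 * 0.79 = 8.37 per hour

8.37 per hour


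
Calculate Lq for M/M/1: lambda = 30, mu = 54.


rho = 30/54; Lq = rho^2/(1-rho) = 0.69

0.69


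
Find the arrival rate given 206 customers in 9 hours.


lambda = total arrivals / time = 206 / 9 = 22.89 per hour

22.89 per hour


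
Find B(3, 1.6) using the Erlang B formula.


B(N,A) = (A^N/N!) / sum(A^k/k!, k=0..N) with N=3, A=1.6 = 0.1496

0.1496


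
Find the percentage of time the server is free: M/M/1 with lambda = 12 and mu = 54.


Idle fraction = (1 - rho) * 100 = (1 - 12/54) * 100 = 77.8%

77.8%


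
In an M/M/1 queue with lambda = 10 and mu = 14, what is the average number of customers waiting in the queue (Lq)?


rho = 10/14; Lq = rho^2/(1-rho) = 1.79

1.79


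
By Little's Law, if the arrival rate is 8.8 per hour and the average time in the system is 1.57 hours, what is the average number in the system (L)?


L = lambda * W = 8.8 * 1.57 = 13.82

13.82


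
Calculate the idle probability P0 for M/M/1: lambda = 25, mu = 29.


P0 = 1 - rho = 1 - 25/29 = 0.1379

0.1379


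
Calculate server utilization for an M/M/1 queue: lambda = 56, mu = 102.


rho = lambda/mu = 56/102 = 0.549

0.549


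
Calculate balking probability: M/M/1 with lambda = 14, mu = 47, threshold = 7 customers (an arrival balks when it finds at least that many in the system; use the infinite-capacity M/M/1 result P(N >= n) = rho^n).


P(N >= 7) = rho^7 = (14/47)^7 = 0.0002

0.0002


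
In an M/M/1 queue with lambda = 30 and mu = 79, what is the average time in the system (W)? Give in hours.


W = 1/(mu - lambda) = 1/(79 - 30) = 0.0204 hours

0.0204 hours


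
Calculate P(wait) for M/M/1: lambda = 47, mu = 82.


P(wait) = rho = lambda/mu = 47/82 = 0.5732

0.5732


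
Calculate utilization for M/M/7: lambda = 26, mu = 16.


rho = lambda/(c*mu) = 26/(7*16) = 0.2321

0.2321


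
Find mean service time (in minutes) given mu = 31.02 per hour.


Mean service time = 60/mu = 60/31.02 = 1.93 minutes

1.93 minutes


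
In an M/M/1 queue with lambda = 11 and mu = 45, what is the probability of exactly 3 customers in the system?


rho = 11/45; P(n) = (1-rho)*rho^n = (1-11/45)*(11/45)^3 = 0.011

0.011


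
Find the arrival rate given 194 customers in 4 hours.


lambda = total arrivals / time = 194 / 4 = 48.5 per hour

48.5 per hour


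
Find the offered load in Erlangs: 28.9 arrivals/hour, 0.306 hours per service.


Offered load a = lambda * E[S] = 28.9 * 0.306 = 8.84 Erlangs

8.84 Erlangs


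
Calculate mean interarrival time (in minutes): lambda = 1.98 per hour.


Mean interarrival time = 60/lambda = 60/1.98 = 30.3 minutes

30.3 minutes


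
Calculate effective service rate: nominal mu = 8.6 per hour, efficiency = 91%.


Effective rate = mu * efficiency = 8.6 * 0.91 = 7.83 per hour

7.83 per hour


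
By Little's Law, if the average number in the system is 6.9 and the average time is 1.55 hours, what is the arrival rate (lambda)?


lambda = L / W = 6.9 / 1.55 = 4.45 per hour

4.45 per hour


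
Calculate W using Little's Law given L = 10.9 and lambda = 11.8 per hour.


W = L / lambda = 10.9 / 11.8 = 0.9237 hours

0.9237 hours


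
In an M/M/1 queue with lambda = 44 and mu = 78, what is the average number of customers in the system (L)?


rho = 44/78; L = rho/(1-rho) = 1.29

1.29


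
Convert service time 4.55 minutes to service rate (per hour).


mu = 60 / avg_service_time = 60 / 4.55 = 13.19 per hour

13.19 per hour


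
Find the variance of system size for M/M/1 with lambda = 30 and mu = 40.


rho = 30/40; Var(N) = rho/(1-rho)^2 = 12.0

12.0


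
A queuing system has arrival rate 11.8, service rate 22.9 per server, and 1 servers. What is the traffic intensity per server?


rho = lambda / (c * mu) = 11.8 / (1 * 22.9) = 0.5153

0.5153


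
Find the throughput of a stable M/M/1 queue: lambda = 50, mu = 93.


For a stable queue (lambda < mu), throughput = lambda = 50 per hour

50 per hour


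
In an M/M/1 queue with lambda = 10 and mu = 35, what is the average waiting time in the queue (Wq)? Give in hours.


rho = 10/35; Wq = rho/(mu - lambda) = 0.0114 hours

0.0114 hours


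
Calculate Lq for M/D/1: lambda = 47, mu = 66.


M/D/1: Lq = rho^2 / (2*(1-rho)) where rho = 47/66; Lq = 0.88

0.88


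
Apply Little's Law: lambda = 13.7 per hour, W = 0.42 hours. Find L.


L = lambda * W = 13.7 * 0.42 = 5.75

5.75


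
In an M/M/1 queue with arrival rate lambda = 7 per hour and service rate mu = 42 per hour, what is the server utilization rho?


rho = lambda/mu = 7/42 = 0.1667

0.1667


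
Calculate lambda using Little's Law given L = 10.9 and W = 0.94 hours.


lambda = L / W = 10.9 / 0.94 = 11.6 per hour

11.6 per hour


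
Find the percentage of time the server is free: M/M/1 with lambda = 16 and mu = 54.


Idle fraction = (1 - rho) * 100 = (1 - 16/54) * 100 = 70.4%

70.4%


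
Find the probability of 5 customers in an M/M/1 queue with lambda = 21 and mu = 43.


rho = 21/43; P(n) = (1-rho)*rho^n = (1-21/43)*(21/43)^5 = 0.0142

0.0142


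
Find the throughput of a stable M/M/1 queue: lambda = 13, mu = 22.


For a stable queue (lambda < mu), throughput = lambda = 13 per hour

13 per hour


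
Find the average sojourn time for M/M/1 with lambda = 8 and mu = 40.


W = 1/(mu - lambda) = 1/(40 - 8) = 0.0313 hours

0.0313 hours


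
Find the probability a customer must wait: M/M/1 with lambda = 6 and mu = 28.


P(wait) = rho = lambda/mu = 6/28 = 0.2143

0.2143


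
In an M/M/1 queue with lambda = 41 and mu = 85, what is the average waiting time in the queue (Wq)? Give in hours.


rho = 41/85; Wq = rho/(mu - lambda) = 0.011 hours

0.011 hours


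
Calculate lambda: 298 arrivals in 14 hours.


lambda = total arrivals / time = 298 / 14 = 21.29 per hour

21.29 per hour


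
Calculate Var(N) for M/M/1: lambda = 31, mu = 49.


rho = 31/49; Var(N) = rho/(1-rho)^2 = 4.69

4.69


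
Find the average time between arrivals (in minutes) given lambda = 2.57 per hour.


Mean interarrival time = 60/lambda = 60/2.57 = 23.35 minutes

23.35 minutes


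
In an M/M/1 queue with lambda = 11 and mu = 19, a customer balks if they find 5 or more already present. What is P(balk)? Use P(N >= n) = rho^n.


P(N >= 5) = rho^5 = (11/19)^5 = 0.065

0.065


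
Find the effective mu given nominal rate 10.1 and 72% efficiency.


Effective rate = mu * efficiency = 10.1 * 0.72 = 7.27 per hour

7.27 per hour


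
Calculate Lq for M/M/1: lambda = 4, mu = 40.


rho = 4/40; Lq = rho^2/(1-rho) = 0.01

0.01


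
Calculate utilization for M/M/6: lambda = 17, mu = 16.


rho = lambda/(c*mu) = 17/(6*16) = 0.1771

0.1771


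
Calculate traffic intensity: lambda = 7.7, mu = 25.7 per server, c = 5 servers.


rho = lambda / (c * mu) = 7.7 / (5 * 25.7) = 0.0599

0.0599


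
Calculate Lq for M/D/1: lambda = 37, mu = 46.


M/D/1: Lq = rho^2 / (2*(1-rho)) where rho = 37/46; Lq = 1.65

1.65


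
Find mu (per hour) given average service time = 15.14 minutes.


mu = 60 / avg_service_time = 60 / 15.14 = 3.96 per hour

3.96 per hour


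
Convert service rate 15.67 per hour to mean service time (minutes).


Mean service time = 60/mu = 60/15.67 = 3.83 minutes

3.83 minutes


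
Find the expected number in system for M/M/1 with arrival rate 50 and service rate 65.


rho = 50/65; L = rho/(1-rho) = 3.33

3.33


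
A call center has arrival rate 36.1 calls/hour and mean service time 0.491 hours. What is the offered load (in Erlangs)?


Offered load a = lambda * E[S] = 36.1 * 0.491 = 17.73 Erlangs

17.73 Erlangs


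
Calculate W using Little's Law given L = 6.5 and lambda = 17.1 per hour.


W = L / lambda = 6.5 / 17.1 = 0.3801 hours

0.3801 hours


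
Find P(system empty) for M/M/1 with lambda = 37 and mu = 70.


P0 = 1 - rho = 1 - 37/70 = 0.4714

0.4714


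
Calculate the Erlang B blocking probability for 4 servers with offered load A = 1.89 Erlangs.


B(N,A) = (A^N/N!) / sum(A^k/k!, k=0..N) with N=4, A=1.89 = 0.084

0.084


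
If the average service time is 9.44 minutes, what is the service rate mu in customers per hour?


mu = 60 / avg_service_time = 60 / 9.44 = 6.36 per hour

6.36 per hour


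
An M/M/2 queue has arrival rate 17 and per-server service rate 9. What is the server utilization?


rho = lambda/(c*mu) = 17/(2*9) = 0.9444

0.9444


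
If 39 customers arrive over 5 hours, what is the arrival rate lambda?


lambda = total arrivals / time = 39 / 5 = 7.8 per hour

7.8 per hour
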